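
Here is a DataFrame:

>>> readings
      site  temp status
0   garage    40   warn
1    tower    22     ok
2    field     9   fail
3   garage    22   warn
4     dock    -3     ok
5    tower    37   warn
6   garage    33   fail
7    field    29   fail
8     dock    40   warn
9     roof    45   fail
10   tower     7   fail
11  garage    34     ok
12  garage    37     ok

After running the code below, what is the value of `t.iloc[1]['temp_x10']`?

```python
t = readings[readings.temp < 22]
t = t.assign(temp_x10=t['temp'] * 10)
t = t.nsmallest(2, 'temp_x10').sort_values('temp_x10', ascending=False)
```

-30

filter rows where temp < 22:
     site  temp status
2   field     9   fail
4    dock    -3     ok
10  tower     7   fail
add column temp_x10 = t['temp'] * 10:
     site  temp status  temp_x10
2   field     9   fail        90
4    dock    -3     ok       -30
10  tower     7   fail        70
take 2 rows with smallest temp_x10:
     site  temp status  temp_x10
4    dock    -3     ok       -30
10  tower     7   fail        70
sort by temp_x10 descending:
     site  temp status  temp_x10
10  tower     7   fail        70
4    dock    -3     ok       -30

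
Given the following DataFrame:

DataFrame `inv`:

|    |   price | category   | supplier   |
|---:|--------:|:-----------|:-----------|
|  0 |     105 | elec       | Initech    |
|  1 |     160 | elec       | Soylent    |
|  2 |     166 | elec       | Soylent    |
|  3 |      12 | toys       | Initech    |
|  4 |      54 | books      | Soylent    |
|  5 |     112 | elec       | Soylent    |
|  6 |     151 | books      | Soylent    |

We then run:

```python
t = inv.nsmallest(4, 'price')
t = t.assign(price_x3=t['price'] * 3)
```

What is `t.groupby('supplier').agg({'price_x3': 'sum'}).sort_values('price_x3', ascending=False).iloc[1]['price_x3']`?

351

take 4 rows with smallest price:
   price category supplier
3     12     toys  Initech
4     54    books  Soylent
0    105     elec  Initech
5    112     elec  Soylent
add column price_x3 = t['price'] * 3:
   price category supplier  price_x3
3     12     toys  Initech        36
4     54    books  Soylent       162
0    105     elec  Initech       315
5    112     elec  Soylent       336
group by supplier, sum of price_x3:
          price_x3
supplier          
Initech        351
Soylent        498
sort by price_x3 descending:
          price_x3
supplier          
Soylent        498
Initech        351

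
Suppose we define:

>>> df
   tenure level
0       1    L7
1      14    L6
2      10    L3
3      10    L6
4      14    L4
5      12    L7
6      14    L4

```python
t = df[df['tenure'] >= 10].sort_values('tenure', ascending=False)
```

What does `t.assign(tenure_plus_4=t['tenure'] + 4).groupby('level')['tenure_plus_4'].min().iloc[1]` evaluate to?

filter rows where tenure >= 10:
   tenure level
1      14    L6
2      10    L3
3      10    L6
4      14    L4
5      12    L7
6      14    L4
sort by tenure descending:
   tenure level
1      14    L6
4      14    L4
6      14    L4
5      12    L7
2      10    L3
3      10    L6
add column tenure_plus_4 = t['tenure'] + 4:
   tenure level  tenure_plus_4
1      14    L6             18
4      14    L4             18
6      14    L4             18
5      12    L7             16
2      10    L3             14
3      10    L6             14
group by level, min of tenure_plus_4:
level
L3    14
L4    18
L6    14
L7    16
Name: tenure_plus_4, dtype: int64
Hence 18.

18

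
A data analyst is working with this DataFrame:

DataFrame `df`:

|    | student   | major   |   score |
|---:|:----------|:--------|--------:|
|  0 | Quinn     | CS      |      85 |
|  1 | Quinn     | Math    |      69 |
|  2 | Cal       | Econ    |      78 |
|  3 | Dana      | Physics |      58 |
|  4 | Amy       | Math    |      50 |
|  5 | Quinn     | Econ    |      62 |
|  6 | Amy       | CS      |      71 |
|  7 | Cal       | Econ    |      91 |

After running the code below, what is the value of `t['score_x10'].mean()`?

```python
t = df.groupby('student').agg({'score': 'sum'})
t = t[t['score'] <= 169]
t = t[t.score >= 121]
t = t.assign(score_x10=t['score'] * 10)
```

group by student, sum of score:
         score
student       
Amy        121
Cal        169
Dana        58
Quinn      216
filter rows where score <= 169:
         score
student       
Amy        121
Cal        169
Dana        58
filter rows where score >= 121:
         score
student       
Amy        121
Cal        169
add column score_x10 = t['score'] * 10:
         score  score_x10
student                  
Amy        121       1210
Cal        169       1690

1450.0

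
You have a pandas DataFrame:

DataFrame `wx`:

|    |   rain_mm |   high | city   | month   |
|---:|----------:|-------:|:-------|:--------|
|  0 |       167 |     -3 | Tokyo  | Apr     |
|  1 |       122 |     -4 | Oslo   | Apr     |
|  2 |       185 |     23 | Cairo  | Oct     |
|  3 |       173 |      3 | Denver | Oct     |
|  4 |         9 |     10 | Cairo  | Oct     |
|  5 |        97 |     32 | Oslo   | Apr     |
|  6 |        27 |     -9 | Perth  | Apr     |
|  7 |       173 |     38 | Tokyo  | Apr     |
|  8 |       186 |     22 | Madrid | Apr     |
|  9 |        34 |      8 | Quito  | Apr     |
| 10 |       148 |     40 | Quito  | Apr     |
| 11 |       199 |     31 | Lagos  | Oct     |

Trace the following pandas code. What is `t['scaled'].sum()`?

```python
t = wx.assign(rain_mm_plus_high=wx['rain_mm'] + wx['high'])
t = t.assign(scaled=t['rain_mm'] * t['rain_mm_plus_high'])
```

274095

add column rain_mm_plus_high = wx['rain_mm'] + wx['high']:
    rain_mm  high    city month  rain_mm_plus_high
0       167    -3   Tokyo   Apr                164
1       122    -4    Oslo   Apr                118
2       185    23   Cairo   Oct                208
3       173     3  Denver   Oct                176
4         9    10   Cairo   Oct                 19
5        97    32    Oslo   Apr                129
6        27    -9   Perth   Apr                 18
7       173    38   Tokyo   Apr                211
8       186    22  Madrid   Apr                208
9        34     8   Quito   Apr                 42
10      148    40   Quito   Apr                188
11      199    31   Lagos   Oct                230
add column scaled = t['rain_mm'] * t['rain_mm_plus_high']:
    rain_mm  high    city month  rain_mm_plus_high  scaled
0       167    -3   Tokyo   Apr                164   27388
1       122    -4    Oslo   Apr                118   14396
2       185    23   Cairo   Oct                208   38480
3       173     3  Denver   Oct                176   30448
4         9    10   Cairo   Oct                 19     171
5        97    32    Oslo   Apr                129   12513
6        27    -9   Perth   Apr                 18     486
7       173    38   Tokyo   Apr                211   36503
8       186    22  Madrid   Apr                208   38688
9        34     8   Quito   Apr                 42    1428
10      148    40   Quito   Apr                188   27824
11      199    31   Lagos   Oct                230   45770
Taking the sum of column 'scaled' gives 274095.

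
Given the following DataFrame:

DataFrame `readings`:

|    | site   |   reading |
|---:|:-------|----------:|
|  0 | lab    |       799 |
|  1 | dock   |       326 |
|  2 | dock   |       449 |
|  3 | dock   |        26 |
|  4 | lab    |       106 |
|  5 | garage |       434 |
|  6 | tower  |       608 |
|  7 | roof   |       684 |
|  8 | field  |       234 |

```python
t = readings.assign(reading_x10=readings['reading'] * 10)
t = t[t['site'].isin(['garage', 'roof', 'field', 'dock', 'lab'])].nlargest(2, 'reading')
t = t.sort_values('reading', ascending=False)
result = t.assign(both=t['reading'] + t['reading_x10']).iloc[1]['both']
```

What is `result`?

add column reading_x10 = readings['reading'] * 10:
     site  reading  reading_x10
0     lab      799         7990
1    dock      326         3260
2    dock      449         4490
3    dock       26          260
4     lab      106         1060
5  garage      434         4340
6   tower      608         6080
7    roof      684         6840
8   field      234         2340
filter rows where site in ['garage', 'roof', 'field', 'dock', 'lab']:
     site  reading  reading_x10
0     lab      799         7990
1    dock      326         3260
2    dock      449         4490
3    dock       26          260
4     lab      106         1060
5  garage      434         4340
7    roof      684         6840
8   field      234         2340
take 2 rows with largest reading:
   site  reading  reading_x10
0   lab      799         7990
7  roof      684         6840
sort by reading descending:
   site  reading  reading_x10
0   lab      799         7990
7  roof      684         6840
add column both = t['reading'] + t['reading_x10']:
   site  reading  reading_x10  both
0   lab      799         7990  8789
7  roof      684         6840  7524
value at position 1, column 'both' → 7524

7524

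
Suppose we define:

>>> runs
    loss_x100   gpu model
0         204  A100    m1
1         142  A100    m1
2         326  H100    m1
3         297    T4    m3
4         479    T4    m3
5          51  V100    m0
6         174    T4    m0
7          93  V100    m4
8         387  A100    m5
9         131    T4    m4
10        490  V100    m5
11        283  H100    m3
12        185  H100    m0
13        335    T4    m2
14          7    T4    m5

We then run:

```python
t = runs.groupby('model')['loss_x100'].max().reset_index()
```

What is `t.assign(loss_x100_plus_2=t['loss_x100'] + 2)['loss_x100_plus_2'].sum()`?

group by model, max of loss_x100:
model
m0    185
m1    326
m2    335
m3    479
m4    131
m5    490
Name: loss_x100, dtype: int64
reset_index():
  model  loss_x100
0    m0        185
1    m1        326
2    m2        335
3    m3        479
4    m4        131
5    m5        490
add column loss_x100_plus_2 = t['loss_x100'] + 2:
  model  loss_x100  loss_x100_plus_2
0    m0        185               187
1    m1        326               328
2    m2        335               337
3    m3        479               481
4    m4        131               133
5    m5        490               492

1958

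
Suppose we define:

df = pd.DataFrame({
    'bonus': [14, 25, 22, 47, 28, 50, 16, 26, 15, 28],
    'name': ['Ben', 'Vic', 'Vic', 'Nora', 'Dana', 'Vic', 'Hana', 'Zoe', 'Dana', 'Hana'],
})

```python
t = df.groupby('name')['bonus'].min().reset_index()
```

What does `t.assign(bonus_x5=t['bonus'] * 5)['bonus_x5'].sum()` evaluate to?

700

group by name, min of bonus:
name
Ben     14
Dana    15
Hana    16
Nora    47
Vic     22
Zoe     26
Name: bonus, dtype: int64
reset_index():
   name  bonus
0   Ben     14
1  Dana     15
2  Hana     16
3  Nora     47
4   Vic     22
5   Zoe     26
add column bonus_x5 = t['bonus'] * 5:
   name  bonus  bonus_x5
0   Ben     14        70
1  Dana     15        75
2  Hana     16        80
3  Nora     47       235
4   Vic     22       110
5   Zoe     26       130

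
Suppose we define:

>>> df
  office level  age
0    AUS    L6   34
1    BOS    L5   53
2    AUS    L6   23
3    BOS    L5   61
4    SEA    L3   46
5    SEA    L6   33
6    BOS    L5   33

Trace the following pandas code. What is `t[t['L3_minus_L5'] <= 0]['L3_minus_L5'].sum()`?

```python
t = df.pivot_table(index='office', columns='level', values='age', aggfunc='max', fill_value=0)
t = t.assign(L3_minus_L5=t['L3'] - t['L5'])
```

pivot: rows=office, cols=level, max(age):
level   L3  L5  L6
office            
AUS      0   0  34
BOS      0  61   0
SEA     46   0  33
add column L3_minus_L5 = t['L3'] - t['L5']:
level   L3  L5  L6  L3_minus_L5
office                         
AUS      0   0  34            0
BOS      0  61   0          -61
SEA     46   0  33           46
filter rows where L3_minus_L5 <= 0:
level   L3  L5  L6  L3_minus_L5
office                         
AUS      0   0  34            0
BOS      0  61   0          -61
Hence -61.

-61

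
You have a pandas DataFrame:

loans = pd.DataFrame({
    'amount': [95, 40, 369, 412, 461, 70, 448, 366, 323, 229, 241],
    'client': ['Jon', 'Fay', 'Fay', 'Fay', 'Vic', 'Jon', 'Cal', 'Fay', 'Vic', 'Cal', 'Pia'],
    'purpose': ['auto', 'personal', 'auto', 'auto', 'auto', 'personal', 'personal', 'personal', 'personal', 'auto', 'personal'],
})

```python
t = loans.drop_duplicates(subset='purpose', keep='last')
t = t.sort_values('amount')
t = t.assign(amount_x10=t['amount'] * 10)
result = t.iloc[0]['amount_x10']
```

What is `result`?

2290

drop duplicate purpose (keep=last):
    amount client   purpose
9      229    Cal      auto
10     241    Pia  personal
sort by amount:
    amount client   purpose
9      229    Cal      auto
10     241    Pia  personal
add column amount_x10 = t['amount'] * 10:
    amount client   purpose  amount_x10
9      229    Cal      auto        2290
10     241    Pia  personal        2410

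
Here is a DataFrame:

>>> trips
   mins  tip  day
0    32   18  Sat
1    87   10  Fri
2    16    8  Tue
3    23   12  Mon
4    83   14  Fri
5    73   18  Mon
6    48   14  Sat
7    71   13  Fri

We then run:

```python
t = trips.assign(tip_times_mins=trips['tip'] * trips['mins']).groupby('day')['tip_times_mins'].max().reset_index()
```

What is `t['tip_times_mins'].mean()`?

819.0

add column tip_times_mins = trips['tip'] * trips['mins']:
   mins  tip  day  tip_times_mins
0    32   18  Sat             576
1    87   10  Fri             870
2    16    8  Tue             128
3    23   12  Mon             276
4    83   14  Fri            1162
5    73   18  Mon            1314
6    48   14  Sat             672
7    71   13  Fri             923
group by day, max of tip_times_mins:
day
Fri    1162
Mon    1314
Sat     672
Tue     128
Name: tip_times_mins, dtype: int64
reset_index():
   day  tip_times_mins
0  Fri            1162
1  Mon            1314
2  Sat             672
3  Tue             128
The mean of column 'tip_times_mins' is 819.0.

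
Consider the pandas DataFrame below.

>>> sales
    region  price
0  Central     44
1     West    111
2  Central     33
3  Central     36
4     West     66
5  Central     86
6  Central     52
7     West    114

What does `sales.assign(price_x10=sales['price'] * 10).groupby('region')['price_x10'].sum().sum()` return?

add column price_x10 = sales['price'] * 10:
    region  price  price_x10
0  Central     44        440
1     West    111       1110
2  Central     33        330
3  Central     36        360
4     West     66        660
5  Central     86        860
6  Central     52        520
7     West    114       1140
group by region, sum of price_x10:
region
Central    2510
West       2910
Name: price_x10, dtype: int64
Hence 5420.

5420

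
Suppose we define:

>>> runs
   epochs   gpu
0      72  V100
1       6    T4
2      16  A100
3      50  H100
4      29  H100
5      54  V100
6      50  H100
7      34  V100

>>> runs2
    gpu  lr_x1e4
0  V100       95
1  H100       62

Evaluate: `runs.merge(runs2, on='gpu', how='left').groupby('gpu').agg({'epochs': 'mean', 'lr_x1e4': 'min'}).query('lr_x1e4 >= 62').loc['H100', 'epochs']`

merge on 'gpu' (how='left') → 8 rows:
   epochs   gpu  lr_x1e4
0      72  V100     95.0
1       6    T4      NaN
2      16  A100      NaN
3      50  H100     62.0
4      29  H100     62.0
5      54  V100     95.0
6      50  H100     62.0
7      34  V100     95.0
group by gpu: mean(epochs), min(lr_x1e4):
         epochs  lr_x1e4
gpu                     
A100  16.000000      NaN
H100  43.000000     62.0
T4     6.000000      NaN
V100  53.333333     95.0
filter rows where lr_x1e4 >= 62:
         epochs  lr_x1e4
gpu                     
H100  43.000000     62.0
V100  53.333333     95.0
Finally, value at row 'H100', column 'epochs' = 43.0.

43.0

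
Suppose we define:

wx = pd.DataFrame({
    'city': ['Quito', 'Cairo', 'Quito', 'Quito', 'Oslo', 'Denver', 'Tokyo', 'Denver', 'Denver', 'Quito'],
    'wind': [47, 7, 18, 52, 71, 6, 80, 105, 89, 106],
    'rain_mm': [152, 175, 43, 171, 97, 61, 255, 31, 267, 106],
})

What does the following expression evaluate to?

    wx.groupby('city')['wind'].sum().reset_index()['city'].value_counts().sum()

5

group by city, sum of wind:
city
Cairo       7
Denver    200
Oslo       71
Quito     223
Tokyo      80
Name: wind, dtype: int64
reset_index():
     city  wind
0   Cairo     7
1  Denver   200
2    Oslo    71
3   Quito   223
4   Tokyo    80
value_counts of city:
city
Cairo     1
Denver    1
Oslo      1
Quito     1
Tokyo     1
Name: count, dtype: int64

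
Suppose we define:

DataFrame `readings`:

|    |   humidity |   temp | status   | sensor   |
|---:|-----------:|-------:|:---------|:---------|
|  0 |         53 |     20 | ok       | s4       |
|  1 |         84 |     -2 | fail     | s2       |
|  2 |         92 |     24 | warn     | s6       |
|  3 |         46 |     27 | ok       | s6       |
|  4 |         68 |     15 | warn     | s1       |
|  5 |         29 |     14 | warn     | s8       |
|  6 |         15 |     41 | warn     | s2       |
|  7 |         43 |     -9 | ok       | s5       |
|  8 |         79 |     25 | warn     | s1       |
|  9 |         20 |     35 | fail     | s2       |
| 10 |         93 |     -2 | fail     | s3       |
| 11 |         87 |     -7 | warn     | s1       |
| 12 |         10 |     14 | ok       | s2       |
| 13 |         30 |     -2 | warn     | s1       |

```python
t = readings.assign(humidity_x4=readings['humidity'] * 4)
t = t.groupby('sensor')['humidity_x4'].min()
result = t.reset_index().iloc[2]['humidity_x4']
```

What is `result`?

372

add column humidity_x4 = readings['humidity'] * 4:
    humidity  temp status sensor  humidity_x4
0         53    20     ok     s4          212
1         84    -2   fail     s2          336
2         92    24   warn     s6          368
3         46    27     ok     s6          184
4         68    15   warn     s1          272
5         29    14   warn     s8          116
6         15    41   warn     s2           60
7         43    -9     ok     s5          172
8         79    25   warn     s1          316
9         20    35   fail     s2           80
10        93    -2   fail     s3          372
11        87    -7   warn     s1          348
12        10    14     ok     s2           40
13        30    -2   warn     s1          120
group by sensor, min of humidity_x4:
sensor
s1    120
s2     40
s3    372
s4    212
s5    172
s6    184
s8    116
Name: humidity_x4, dtype: int64
reset_index():
  sensor  humidity_x4
0     s1          120
1     s2           40
2     s3          372
3     s4          212
4     s5          172
5     s6          184
6     s8          116
Hence 372.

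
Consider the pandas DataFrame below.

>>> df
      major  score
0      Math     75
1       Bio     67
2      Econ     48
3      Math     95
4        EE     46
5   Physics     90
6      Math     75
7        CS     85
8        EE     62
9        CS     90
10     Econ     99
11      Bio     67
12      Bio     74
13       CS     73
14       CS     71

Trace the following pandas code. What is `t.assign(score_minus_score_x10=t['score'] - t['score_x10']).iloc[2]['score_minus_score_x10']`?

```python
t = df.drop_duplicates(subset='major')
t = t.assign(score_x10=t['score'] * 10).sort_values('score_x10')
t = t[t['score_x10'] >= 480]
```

drop duplicate major (keep=first):
     major  score
0     Math     75
1      Bio     67
2     Econ     48
4       EE     46
5  Physics     90
7       CS     85
add column score_x10 = t['score'] * 10:
     major  score  score_x10
0     Math     75        750
1      Bio     67        670
2     Econ     48        480
4       EE     46        460
5  Physics     90        900
7       CS     85        850
sort by score_x10:
     major  score  score_x10
4       EE     46        460
2     Econ     48        480
1      Bio     67        670
0     Math     75        750
7       CS     85        850
5  Physics     90        900
filter rows where score_x10 >= 480:
     major  score  score_x10
2     Econ     48        480
1      Bio     67        670
0     Math     75        750
7       CS     85        850
5  Physics     90        900
add column score_minus_score_x10 = t['score'] - t['score_x10']:
     major  score  score_x10  score_minus_score_x10
2     Econ     48        480                   -432
1      Bio     67        670                   -603
0     Math     75        750                   -675
7       CS     85        850                   -765
5  Physics     90        900                   -810
Taking the value at position 2, column 'score_minus_score_x10' gives -675.

-675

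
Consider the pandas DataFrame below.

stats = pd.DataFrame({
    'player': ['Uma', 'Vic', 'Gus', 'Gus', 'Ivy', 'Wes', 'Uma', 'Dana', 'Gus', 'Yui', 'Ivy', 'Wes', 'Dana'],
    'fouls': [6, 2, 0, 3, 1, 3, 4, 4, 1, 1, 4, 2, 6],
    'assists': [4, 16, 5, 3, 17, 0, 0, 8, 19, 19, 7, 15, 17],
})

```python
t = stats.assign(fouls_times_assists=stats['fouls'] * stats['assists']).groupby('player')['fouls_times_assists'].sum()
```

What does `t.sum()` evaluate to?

312

add column fouls_times_assists = stats['fouls'] * stats['assists']:
   player  fouls  assists  fouls_times_assists
0     Uma      6        4                   24
1     Vic      2       16                   32
2     Gus      0        5                    0
3     Gus      3        3                    9
4     Ivy      1       17                   17
5     Wes      3        0                    0
6     Uma      4        0                    0
7    Dana      4        8                   32
8     Gus      1       19                   19
9     Yui      1       19                   19
10    Ivy      4        7                   28
11    Wes      2       15                   30
12   Dana      6       17                  102
group by player, sum of fouls_times_assists:
player
Dana    134
Gus      28
Ivy      45
Uma      24
Vic      32
Wes      30
Yui      19
Name: fouls_times_assists, dtype: int64
Taking the sum of the resulting series gives 312.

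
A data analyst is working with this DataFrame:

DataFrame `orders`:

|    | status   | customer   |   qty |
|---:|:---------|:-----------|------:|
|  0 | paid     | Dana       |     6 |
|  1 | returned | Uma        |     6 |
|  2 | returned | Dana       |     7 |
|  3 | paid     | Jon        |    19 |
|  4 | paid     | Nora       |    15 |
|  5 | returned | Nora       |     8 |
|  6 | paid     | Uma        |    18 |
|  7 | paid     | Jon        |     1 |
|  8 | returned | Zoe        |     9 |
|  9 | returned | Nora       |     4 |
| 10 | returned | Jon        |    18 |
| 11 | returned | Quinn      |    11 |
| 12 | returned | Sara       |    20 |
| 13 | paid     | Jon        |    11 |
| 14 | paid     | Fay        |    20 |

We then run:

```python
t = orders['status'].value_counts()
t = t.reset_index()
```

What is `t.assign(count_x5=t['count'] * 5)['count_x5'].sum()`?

value_counts of status:
status
returned    8
paid        7
Name: count, dtype: int64
reset_index():
     status  count
0  returned      8
1      paid      7
add column count_x5 = t['count'] * 5:
     status  count  count_x5
0  returned      8        40
1      paid      7        35
Finally, sum of column 'count_x5' = 75.

75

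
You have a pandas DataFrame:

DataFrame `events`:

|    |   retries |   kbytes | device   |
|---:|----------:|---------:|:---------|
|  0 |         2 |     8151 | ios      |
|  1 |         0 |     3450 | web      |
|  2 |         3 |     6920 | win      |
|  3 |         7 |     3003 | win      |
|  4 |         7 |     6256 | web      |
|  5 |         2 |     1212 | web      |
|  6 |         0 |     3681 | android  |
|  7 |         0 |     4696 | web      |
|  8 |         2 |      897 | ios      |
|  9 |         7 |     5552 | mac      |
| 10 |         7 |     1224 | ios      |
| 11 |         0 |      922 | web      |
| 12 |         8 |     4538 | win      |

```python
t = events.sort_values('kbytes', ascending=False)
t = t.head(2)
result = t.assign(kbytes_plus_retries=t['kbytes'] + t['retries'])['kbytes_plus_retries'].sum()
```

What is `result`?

15076

sort by kbytes descending:
    retries  kbytes   device
0         2    8151      ios
2         3    6920      win
4         7    6256      web
9         7    5552      mac
7         0    4696      web
12        8    4538      win
6         0    3681  android
1         0    3450      web
3         7    3003      win
10        7    1224      ios
5         2    1212      web
11        0     922      web
8         2     897      ios
take first 2 rows:
   retries  kbytes device
0        2    8151    ios
2        3    6920    win
add column kbytes_plus_retries = t['kbytes'] + t['retries']:
   retries  kbytes device  kbytes_plus_retries
0        2    8151    ios                 8153
2        3    6920    win                 6923
Hence 15076.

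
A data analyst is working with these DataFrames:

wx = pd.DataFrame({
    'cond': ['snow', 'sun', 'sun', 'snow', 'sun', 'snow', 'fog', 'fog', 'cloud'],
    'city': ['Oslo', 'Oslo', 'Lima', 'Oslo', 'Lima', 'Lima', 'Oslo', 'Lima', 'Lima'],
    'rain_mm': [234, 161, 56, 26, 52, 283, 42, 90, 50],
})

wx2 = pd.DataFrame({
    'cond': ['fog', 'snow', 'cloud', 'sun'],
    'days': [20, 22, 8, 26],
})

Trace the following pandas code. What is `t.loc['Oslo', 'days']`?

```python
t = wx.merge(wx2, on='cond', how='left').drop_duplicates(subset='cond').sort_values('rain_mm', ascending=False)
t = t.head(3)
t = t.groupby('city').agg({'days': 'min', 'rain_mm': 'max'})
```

merge on 'cond' (how='left') → 9 rows:
    cond  city  rain_mm  days
0   snow  Oslo      234    22
1    sun  Oslo      161    26
2    sun  Lima       56    26
3   snow  Oslo       26    22
4    sun  Lima       52    26
5   snow  Lima      283    22
6    fog  Oslo       42    20
7    fog  Lima       90    20
8  cloud  Lima       50     8
drop duplicate cond (keep=first):
    cond  city  rain_mm  days
0   snow  Oslo      234    22
1    sun  Oslo      161    26
6    fog  Oslo       42    20
8  cloud  Lima       50     8
sort by rain_mm descending:
    cond  city  rain_mm  days
0   snow  Oslo      234    22
1    sun  Oslo      161    26
8  cloud  Lima       50     8
6    fog  Oslo       42    20
take first 3 rows:
    cond  city  rain_mm  days
0   snow  Oslo      234    22
1    sun  Oslo      161    26
8  cloud  Lima       50     8
group by city: min(days), max(rain_mm):
      days  rain_mm
city               
Lima     8       50
Oslo    22      234

22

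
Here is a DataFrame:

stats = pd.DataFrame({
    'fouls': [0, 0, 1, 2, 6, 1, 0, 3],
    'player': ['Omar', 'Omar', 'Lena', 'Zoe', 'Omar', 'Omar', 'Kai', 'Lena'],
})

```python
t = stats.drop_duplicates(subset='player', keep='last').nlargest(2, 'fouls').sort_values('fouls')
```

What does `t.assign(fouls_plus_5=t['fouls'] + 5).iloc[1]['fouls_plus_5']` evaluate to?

drop duplicate player (keep=last):
   fouls player
3      2    Zoe
5      1   Omar
6      0    Kai
7      3   Lena
take 2 rows with largest fouls:
   fouls player
7      3   Lena
3      2    Zoe
sort by fouls:
   fouls player
3      2    Zoe
7      3   Lena
add column fouls_plus_5 = t['fouls'] + 5:
   fouls player  fouls_plus_5
3      2    Zoe             7
7      3   Lena             8

8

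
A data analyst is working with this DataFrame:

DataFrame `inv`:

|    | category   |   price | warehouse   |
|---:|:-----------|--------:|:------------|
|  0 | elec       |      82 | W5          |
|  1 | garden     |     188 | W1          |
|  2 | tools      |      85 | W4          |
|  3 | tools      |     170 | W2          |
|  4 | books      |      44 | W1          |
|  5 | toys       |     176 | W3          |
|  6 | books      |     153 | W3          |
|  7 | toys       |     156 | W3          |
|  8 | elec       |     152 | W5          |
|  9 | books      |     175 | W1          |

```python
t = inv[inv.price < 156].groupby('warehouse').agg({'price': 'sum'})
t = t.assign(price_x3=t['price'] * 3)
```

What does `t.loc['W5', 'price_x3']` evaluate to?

filter rows where price < 156:
  category  price warehouse
0     elec     82        W5
2    tools     85        W4
4    books     44        W1
6    books    153        W3
8     elec    152        W5
group by warehouse, sum of price:
           price
warehouse       
W1            44
W3           153
W4            85
W5           234
add column price_x3 = t['price'] * 3:
           price  price_x3
warehouse                 
W1            44       132
W3           153       459
W4            85       255
W5           234       702
Then the value at row 'W5', column 'price_x3': 702

702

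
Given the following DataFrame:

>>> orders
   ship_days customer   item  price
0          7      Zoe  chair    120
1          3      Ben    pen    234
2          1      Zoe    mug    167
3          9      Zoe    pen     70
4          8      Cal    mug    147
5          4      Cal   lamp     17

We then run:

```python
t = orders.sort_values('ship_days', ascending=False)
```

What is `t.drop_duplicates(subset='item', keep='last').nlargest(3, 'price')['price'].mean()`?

173.666666667

sort by ship_days descending:
   ship_days customer   item  price
3          9      Zoe    pen     70
4          8      Cal    mug    147
0          7      Zoe  chair    120
5          4      Cal   lamp     17
1          3      Ben    pen    234
2          1      Zoe    mug    167
drop duplicate item (keep=last):
   ship_days customer   item  price
0          7      Zoe  chair    120
5          4      Cal   lamp     17
1          3      Ben    pen    234
2          1      Zoe    mug    167
take 3 rows with largest price:
   ship_days customer   item  price
1          3      Ben    pen    234
2          1      Zoe    mug    167
0          7      Zoe  chair    120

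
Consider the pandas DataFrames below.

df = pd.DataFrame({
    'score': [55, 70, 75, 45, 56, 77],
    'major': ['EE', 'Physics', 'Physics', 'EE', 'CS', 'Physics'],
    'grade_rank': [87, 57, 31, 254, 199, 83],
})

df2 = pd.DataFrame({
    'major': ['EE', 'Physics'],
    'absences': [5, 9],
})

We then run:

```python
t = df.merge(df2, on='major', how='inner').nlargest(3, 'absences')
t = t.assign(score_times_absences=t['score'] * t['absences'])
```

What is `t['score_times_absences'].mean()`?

merge on 'major' (how='inner') → 5 rows:
   score    major  grade_rank  absences
0     55       EE          87         5
1     70  Physics          57         9
2     75  Physics          31         9
3     45       EE         254         5
4     77  Physics          83         9
take 3 rows with largest absences:
   score    major  grade_rank  absences
1     70  Physics          57         9
2     75  Physics          31         9
4     77  Physics          83         9
add column score_times_absences = t['score'] * t['absences']:
   score    major  grade_rank  absences  score_times_absences
1     70  Physics          57         9                   630
2     75  Physics          31         9                   675
4     77  Physics          83         9                   693
mean of column 'score_times_absences' → 666.0

666.0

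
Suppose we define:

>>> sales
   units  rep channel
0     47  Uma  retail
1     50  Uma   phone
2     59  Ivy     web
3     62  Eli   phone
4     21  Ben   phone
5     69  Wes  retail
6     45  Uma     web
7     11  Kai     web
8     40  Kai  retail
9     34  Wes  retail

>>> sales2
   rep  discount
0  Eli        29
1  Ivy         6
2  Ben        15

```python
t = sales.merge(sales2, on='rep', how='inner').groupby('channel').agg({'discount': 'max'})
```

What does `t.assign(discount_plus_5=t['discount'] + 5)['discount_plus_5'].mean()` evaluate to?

22.5

merge on 'rep' (how='inner') → 3 rows:
   units  rep channel  discount
0     59  Ivy     web         6
1     62  Eli   phone        29
2     21  Ben   phone        15
group by channel, max of discount:
         discount
channel          
phone          29
web             6
add column discount_plus_5 = t['discount'] + 5:
         discount  discount_plus_5
channel                           
phone          29               34
web             6               11
Then the mean of column 'discount_plus_5': 22.5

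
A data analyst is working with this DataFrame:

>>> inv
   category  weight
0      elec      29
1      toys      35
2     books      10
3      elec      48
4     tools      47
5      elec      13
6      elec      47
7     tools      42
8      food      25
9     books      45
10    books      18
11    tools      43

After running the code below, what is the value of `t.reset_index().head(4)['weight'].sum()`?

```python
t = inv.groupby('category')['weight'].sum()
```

group by category, sum of weight:
category
books     73
elec     137
food      25
tools    132
toys      35
Name: weight, dtype: int64
reset_index():
  category  weight
0    books      73
1     elec     137
2     food      25
3    tools     132
4     toys      35
take first 4 rows:
  category  weight
0    books      73
1     elec     137
2     food      25
3    tools     132

367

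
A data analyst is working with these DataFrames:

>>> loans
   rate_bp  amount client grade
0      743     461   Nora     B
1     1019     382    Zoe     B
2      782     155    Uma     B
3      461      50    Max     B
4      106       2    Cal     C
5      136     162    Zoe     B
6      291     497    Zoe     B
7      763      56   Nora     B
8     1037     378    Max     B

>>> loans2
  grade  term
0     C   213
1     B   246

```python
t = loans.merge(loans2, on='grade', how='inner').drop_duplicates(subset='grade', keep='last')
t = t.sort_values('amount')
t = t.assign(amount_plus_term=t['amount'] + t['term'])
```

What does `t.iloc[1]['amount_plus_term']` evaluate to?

merge on 'grade' (how='inner') → 9 rows:
   rate_bp  amount client grade  term
0      743     461   Nora     B   246
1     1019     382    Zoe     B   246
2      782     155    Uma     B   246
3      461      50    Max     B   246
4      106       2    Cal     C   213
5      136     162    Zoe     B   246
6      291     497    Zoe     B   246
7      763      56   Nora     B   246
8     1037     378    Max     B   246
drop duplicate grade (keep=last):
   rate_bp  amount client grade  term
4      106       2    Cal     C   213
8     1037     378    Max     B   246
sort by amount:
   rate_bp  amount client grade  term
4      106       2    Cal     C   213
8     1037     378    Max     B   246
add column amount_plus_term = t['amount'] + t['term']:
   rate_bp  amount client grade  term  amount_plus_term
4      106       2    Cal     C   213               215
8     1037     378    Max     B   246               624
value at position 1, column 'amount_plus_term' → 624

624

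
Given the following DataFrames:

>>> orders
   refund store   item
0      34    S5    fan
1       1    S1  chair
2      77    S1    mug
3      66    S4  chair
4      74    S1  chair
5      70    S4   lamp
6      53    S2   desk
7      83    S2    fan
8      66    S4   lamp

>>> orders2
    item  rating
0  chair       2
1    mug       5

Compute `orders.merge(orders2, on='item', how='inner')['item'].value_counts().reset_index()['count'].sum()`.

merge on 'item' (how='inner') → 4 rows:
   refund store   item  rating
0       1    S1  chair       2
1      77    S1    mug       5
2      66    S4  chair       2
3      74    S1  chair       2
value_counts of item:
item
chair    3
mug      1
Name: count, dtype: int64
reset_index():
    item  count
0  chair      3
1    mug      1
So sum() = 4.

4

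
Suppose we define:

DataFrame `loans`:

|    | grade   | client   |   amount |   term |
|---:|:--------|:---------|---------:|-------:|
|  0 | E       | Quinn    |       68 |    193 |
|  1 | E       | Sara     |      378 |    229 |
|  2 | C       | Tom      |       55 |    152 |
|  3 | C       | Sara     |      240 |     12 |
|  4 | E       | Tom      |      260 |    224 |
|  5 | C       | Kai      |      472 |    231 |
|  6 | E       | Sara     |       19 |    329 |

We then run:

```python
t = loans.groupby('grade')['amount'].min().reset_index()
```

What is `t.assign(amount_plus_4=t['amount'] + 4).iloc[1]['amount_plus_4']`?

23

group by grade, min of amount:
grade
C    55
E    19
Name: amount, dtype: int64
reset_index():
  grade  amount
0     C      55
1     E      19
add column amount_plus_4 = t['amount'] + 4:
  grade  amount  amount_plus_4
0     C      55             59
1     E      19             23
Taking the value at position 1, column 'amount_plus_4' gives 23.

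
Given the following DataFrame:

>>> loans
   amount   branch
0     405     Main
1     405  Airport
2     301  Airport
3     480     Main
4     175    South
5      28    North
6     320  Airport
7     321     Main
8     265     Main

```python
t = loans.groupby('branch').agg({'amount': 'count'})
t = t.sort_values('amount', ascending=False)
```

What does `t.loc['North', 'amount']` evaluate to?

1

group by branch, count of amount:
         amount
branch         
Airport       3
Main          4
North         1
South         1
sort by amount descending:
         amount
branch         
Main          4
Airport       3
North         1
South         1
Hence 1.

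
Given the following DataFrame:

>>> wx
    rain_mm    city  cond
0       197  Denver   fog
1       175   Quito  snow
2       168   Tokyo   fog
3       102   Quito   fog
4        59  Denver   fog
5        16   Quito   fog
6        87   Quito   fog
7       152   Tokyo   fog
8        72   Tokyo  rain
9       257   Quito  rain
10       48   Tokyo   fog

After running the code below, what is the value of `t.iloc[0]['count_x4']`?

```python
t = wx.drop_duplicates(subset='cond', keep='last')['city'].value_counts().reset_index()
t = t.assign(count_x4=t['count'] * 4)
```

drop duplicate cond (keep=last):
    rain_mm   city  cond
1       175  Quito  snow
9       257  Quito  rain
10       48  Tokyo   fog
value_counts of city:
city
Quito    2
Tokyo    1
Name: count, dtype: int64
reset_index():
    city  count
0  Quito      2
1  Tokyo      1
add column count_x4 = t['count'] * 4:
    city  count  count_x4
0  Quito      2         8
1  Tokyo      1         4

8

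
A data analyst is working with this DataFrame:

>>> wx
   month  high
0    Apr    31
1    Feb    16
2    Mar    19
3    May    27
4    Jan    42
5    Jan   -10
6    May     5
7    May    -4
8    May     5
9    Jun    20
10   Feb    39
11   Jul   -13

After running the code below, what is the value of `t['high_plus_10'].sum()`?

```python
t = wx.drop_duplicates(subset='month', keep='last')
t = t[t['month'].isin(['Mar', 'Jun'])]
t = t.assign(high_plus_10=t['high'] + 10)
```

59

drop duplicate month (keep=last):
   month  high
0    Apr    31
2    Mar    19
5    Jan   -10
8    May     5
9    Jun    20
10   Feb    39
11   Jul   -13
filter rows where month in ['Mar', 'Jun']:
  month  high
2   Mar    19
9   Jun    20
add column high_plus_10 = t['high'] + 10:
  month  high  high_plus_10
2   Mar    19            29
9   Jun    20            30
So sum() = 59.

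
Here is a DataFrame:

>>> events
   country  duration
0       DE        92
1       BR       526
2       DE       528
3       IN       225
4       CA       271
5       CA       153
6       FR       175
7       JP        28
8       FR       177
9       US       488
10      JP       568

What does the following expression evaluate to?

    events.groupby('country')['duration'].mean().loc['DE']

310.0

group by country, mean of duration:
country
BR    526.0
CA    212.0
DE    310.0
FR    176.0
IN    225.0
JP    298.0
US    488.0
Name: duration, dtype: float64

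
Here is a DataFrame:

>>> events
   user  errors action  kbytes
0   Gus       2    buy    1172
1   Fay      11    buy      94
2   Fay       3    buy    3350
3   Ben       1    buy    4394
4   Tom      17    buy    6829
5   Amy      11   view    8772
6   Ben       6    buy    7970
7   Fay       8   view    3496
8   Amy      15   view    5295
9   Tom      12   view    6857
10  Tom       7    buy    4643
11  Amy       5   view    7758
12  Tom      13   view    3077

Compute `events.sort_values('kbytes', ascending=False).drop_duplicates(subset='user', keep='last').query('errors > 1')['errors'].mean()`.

sort by kbytes descending:
   user  errors action  kbytes
5   Amy      11   view    8772
6   Ben       6    buy    7970
11  Amy       5   view    7758
9   Tom      12   view    6857
4   Tom      17    buy    6829
8   Amy      15   view    5295
10  Tom       7    buy    4643
3   Ben       1    buy    4394
7   Fay       8   view    3496
2   Fay       3    buy    3350
12  Tom      13   view    3077
0   Gus       2    buy    1172
1   Fay      11    buy      94
drop duplicate user (keep=last):
   user  errors action  kbytes
8   Amy      15   view    5295
3   Ben       1    buy    4394
12  Tom      13   view    3077
0   Gus       2    buy    1172
1   Fay      11    buy      94
filter rows where errors > 1:
   user  errors action  kbytes
8   Amy      15   view    5295
12  Tom      13   view    3077
0   Gus       2    buy    1172
1   Fay      11    buy      94
Hence 10.25.

10.25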